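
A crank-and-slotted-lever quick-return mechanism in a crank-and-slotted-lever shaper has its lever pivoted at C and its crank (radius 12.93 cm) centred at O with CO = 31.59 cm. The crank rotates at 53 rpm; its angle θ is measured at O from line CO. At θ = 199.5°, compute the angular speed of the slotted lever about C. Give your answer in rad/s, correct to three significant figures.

ω = 5.55 rad/s (from 53 rpm).
Crank pin A relative to C: A = (d + r cosθ, r sinθ); lever angle φ = atan2(r sinθ, d + r cosθ).
Differentiating tanφ: φ̇ = rω(d cosθ + r)/(d² + r² + 2dr cosθ).
d² + r² + 2dr cosθ = |CA|² = 0.0395053 m²;  d cosθ + r = -0.16848 m.
|ω_lever| = |0.1293·5.55·-0.16848| / 0.0395053 = 3.0605 rad/s.

3.06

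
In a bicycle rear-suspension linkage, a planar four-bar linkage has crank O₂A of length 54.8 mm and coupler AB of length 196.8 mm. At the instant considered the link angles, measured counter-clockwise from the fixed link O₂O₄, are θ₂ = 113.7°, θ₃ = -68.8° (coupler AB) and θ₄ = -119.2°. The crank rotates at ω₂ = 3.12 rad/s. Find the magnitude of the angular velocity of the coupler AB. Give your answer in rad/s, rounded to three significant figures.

0.899

ω₂ = 3.12 rad/s
Differentiating the loop-closure r₂e^{iθ₂}+r₃e^{iθ₃}=r₁+r₄e^{iθ₄} gives r₂ω₂e^{iθ₂}+r₃ω₃e^{iθ₃}=r₄ω₄e^{iθ₄}.
Eliminating the other unknown: ω₃ = r₂ω₂ sin(θ₄−θ₂) / [r₃ sin(θ₃−θ₄)].
Numerator sine = +0.79758; denominator sine = +0.77051.
Result = 0.0548·3.12·(+0.79758) / (0.1968·(+0.77051)) = +0.8993 rad/s; magnitude 0.8993 rad/s.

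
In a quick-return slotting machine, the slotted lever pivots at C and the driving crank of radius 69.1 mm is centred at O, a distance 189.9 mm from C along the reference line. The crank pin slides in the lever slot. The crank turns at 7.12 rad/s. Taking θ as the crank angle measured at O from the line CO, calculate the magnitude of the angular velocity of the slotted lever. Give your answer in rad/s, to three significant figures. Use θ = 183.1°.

ω = 7.12 rad/s
Crank pin A relative to C: A = (d + r cosθ, r sinθ); lever angle φ = atan2(r sinθ, d + r cosθ).
Differentiating tanφ: φ̇ = rω(d cosθ + r)/(d² + r² + 2dr cosθ).
d² + r² + 2dr cosθ = |CA|² = 0.014631 m²;  d cosθ + r = -0.12052 m.
|ω_lever| = |0.0691·7.12·-0.12052| / 0.014631 = 4.0527 rad/s.

4.05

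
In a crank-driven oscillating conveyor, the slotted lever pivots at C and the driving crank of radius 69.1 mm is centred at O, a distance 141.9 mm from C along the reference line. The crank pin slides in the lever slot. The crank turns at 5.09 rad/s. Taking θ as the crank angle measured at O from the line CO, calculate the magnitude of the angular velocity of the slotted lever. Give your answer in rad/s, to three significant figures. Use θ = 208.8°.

ω = 5.09 rad/s
Crank pin A relative to C: A = (d + r cosθ, r sinθ); lever angle φ = atan2(r sinθ, d + r cosθ).
Differentiating tanφ: φ̇ = rω(d cosθ + r)/(d² + r² + 2dr cosθ).
d² + r² + 2dr cosθ = |CA|² = 0.00772554 m²;  d cosθ + r = -0.055248 m.
|ω_lever| = |0.0691·5.09·-0.055248| / 0.00772554 = 2.5153 rad/s.

2.52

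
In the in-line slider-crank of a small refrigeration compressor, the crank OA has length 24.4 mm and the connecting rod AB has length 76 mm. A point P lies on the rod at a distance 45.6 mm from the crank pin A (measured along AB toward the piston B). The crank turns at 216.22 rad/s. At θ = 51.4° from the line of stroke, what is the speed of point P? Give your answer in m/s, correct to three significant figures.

4.82

ω = 216.2 rad/s.  Crank-pin speed |V_A| = rω = 5.2758 m/s, perpendicular to OA.
Rod angle: sinφ = −(r/L) sinθ ⇒ φ = -14.531°; ω_rod = −rω cosθ/√(L²−r²sin²θ) = -44.74 rad/s.
V_P = V_A + ω_rod × AP, with AP = 0.0456 m along the rod.
Components: V_Px = −rω sinθ − a·ω_rod·sinφ = -4.635 m/s;  V_Py = rω cosθ + a·ω_rod·cosφ = +1.3166 m/s.
|V_P| = √(V_Px² + V_Py²) = 4.8184 m/s.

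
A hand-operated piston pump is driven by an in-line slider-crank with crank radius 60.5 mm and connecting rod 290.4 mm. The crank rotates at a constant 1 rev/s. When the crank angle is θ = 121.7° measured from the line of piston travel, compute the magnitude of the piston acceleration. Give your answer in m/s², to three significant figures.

1.48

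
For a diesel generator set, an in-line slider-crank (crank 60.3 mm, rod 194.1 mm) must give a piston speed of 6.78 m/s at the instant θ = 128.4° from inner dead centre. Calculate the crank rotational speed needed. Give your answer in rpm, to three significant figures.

For an in-line slider-crank, |v_piston| = rω|sinθ|·[1 + r cosθ/√(L² − r² sin²θ)].
With r = 0.0603 m, L = 0.1941 m, θ = 128.4°: the bracketed kinematic factor |dx/dθ| = 0.037855 m.
ω = v/|dx/dθ| = 6.78/0.037855 = 179.11 rad/s.
N = 60ω/(2π) = 1710.3 rpm.

1710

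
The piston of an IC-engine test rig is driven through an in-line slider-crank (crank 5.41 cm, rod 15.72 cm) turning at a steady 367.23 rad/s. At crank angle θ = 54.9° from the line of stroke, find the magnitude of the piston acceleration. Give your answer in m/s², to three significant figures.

ω = 367.2 rad/s
x(θ) = r cosθ + √(L² − r² sin²θ); with ω constant, a = ω²·d²x/dθ².
d²x/dθ² = −r cosθ − r²(cos2θ)/√u − r⁴ sin²2θ/(4u^{3/2}),  u = L² − r² sin²θ = 0.0227527 m².
Substituting r = 0.0541 m, L = 0.1572 m, θ = 54.9°: d²x/dθ² = -0.025088 m.
a = ω²·d²x/dθ² = (367.2)²·(-0.025088) = -3383.2 m/s²;  |a| = 3383.2 m/s².

3380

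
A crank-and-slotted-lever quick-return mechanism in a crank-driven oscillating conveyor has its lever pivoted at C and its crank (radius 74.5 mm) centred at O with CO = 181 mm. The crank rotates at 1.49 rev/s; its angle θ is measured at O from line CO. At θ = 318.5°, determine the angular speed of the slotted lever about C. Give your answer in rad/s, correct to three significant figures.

2.50

ω = 9.362 rad/s (from 1.49 rev/s).
Crank pin A relative to C: A = (d + r cosθ, r sinθ); lever angle φ = atan2(r sinθ, d + r cosθ).
Differentiating tanφ: φ̇ = rω(d cosθ + r)/(d² + r² + 2dr cosθ).
d² + r² + 2dr cosθ = |CA|² = 0.0585098 m²;  d cosθ + r = +0.21006 m.
|ω_lever| = |0.0745·9.362·+0.21006| / 0.0585098 = 2.504 rad/s.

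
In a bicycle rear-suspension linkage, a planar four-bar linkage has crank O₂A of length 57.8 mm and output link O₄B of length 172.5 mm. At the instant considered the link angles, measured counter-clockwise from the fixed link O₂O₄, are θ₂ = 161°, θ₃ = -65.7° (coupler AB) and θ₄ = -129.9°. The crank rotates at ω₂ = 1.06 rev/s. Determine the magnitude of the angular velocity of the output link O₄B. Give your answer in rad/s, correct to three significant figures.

1.80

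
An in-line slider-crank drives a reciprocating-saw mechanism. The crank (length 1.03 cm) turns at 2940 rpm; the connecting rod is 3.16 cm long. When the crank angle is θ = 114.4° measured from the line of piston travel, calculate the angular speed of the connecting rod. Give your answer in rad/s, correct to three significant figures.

43.4

ω = 307.9 rad/s (converted from 2940 rpm).
The rod makes angle φ with the slider axis where L sinφ = r sinθ; differentiating, L cosφ·φ̇ = r ω cosθ.
L cosφ = √(L² − r² sin²θ) = 0.030176 m.
|ω_rod| = r ω |cosθ| / √(L² − r² sin²θ) = 0.0103·307.9·0.41310/0.030176 = 43.413 rad/s.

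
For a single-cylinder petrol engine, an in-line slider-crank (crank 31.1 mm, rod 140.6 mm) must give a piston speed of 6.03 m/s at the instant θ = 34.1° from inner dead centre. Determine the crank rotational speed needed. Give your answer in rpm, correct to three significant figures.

2790

For an in-line slider-crank, |v_piston| = rω|sinθ|·[1 + r cosθ/√(L² − r² sin²θ)].
With r = 0.0311 m, L = 0.1406 m, θ = 34.1°: the bracketed kinematic factor |dx/dθ| = 0.020654 m.
ω = v/|dx/dθ| = 6.03/0.020654 = 291.95 rad/s.
N = 60ω/(2π) = 2787.9 rpm.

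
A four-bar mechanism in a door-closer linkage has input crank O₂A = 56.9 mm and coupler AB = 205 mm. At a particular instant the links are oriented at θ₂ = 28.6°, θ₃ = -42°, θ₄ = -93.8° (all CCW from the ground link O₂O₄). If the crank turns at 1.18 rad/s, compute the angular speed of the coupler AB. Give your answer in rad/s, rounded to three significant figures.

0.352

ω₂ = 1.18 rad/s
Differentiating the loop-closure r₂e^{iθ₂}+r₃e^{iθ₃}=r₁+r₄e^{iθ₄} gives r₂ω₂e^{iθ₂}+r₃ω₃e^{iθ₃}=r₄ω₄e^{iθ₄}.
Eliminating the other unknown: ω₃ = r₂ω₂ sin(θ₄−θ₂) / [r₃ sin(θ₃−θ₄)].
Numerator sine = -0.84433; denominator sine = +0.78586.
Result = 0.0569·1.18·(-0.84433) / (0.205·(+0.78586)) = -0.35189 rad/s; magnitude 0.35189 rad/s.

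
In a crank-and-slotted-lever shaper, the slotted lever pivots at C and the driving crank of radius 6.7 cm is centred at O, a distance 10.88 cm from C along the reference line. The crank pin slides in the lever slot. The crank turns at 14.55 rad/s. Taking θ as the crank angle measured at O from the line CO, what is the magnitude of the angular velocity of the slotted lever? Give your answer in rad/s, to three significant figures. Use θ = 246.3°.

ω = 14.55 rad/s
Crank pin A relative to C: A = (d + r cosθ, r sinθ); lever angle φ = atan2(r sinθ, d + r cosθ).
Differentiating tanφ: φ̇ = rω(d cosθ + r)/(d² + r² + 2dr cosθ).
d² + r² + 2dr cosθ = |CA|² = 0.0104664 m²;  d cosθ + r = +0.023268 m.
|ω_lever| = |0.067·14.55·+0.023268| / 0.0104664 = 2.1672 rad/s.

2.17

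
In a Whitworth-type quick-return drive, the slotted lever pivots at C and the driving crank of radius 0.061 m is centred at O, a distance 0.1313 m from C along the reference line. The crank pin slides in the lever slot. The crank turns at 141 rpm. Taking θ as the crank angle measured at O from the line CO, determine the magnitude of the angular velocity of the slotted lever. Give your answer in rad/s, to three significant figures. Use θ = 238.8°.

0.499

ω = 14.77 rad/s (from 141 rpm).
Crank pin A relative to C: A = (d + r cosθ, r sinθ); lever angle φ = atan2(r sinθ, d + r cosθ).
Differentiating tanφ: φ̇ = rω(d cosθ + r)/(d² + r² + 2dr cosθ).
d² + r² + 2dr cosθ = |CA|² = 0.0126626 m²;  d cosθ + r = -0.0070169 m.
|ω_lever| = |0.061·14.77·-0.0070169| / 0.0126626 = 0.49912 rad/s.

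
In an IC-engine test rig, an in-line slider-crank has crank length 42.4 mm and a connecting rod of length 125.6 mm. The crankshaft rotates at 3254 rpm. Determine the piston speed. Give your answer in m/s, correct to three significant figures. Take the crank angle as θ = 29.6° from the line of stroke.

9.26

ω = 2π·3254/60 = 340.8 rad/s
For an in-line slider-crank, x = r cosθ + √(L² − r² sin²θ), so v = −rω sinθ·[1 + r cosθ/√(L² − r² sin²θ)].
With r = 0.0424 m, L = 0.1256 m, θ = 29.6°: √(L² − r² sin²θ) = 0.12384 m.
v = −0.0424·340.8·0.49394·[1 + 0.0424·0.86949/0.12384] = -9.261 m/s.
|v| = 9.261 m/s.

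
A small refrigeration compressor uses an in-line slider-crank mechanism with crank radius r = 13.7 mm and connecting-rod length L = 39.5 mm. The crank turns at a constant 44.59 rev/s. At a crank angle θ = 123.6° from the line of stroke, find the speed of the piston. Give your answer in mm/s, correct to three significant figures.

2560

ω = 2π·44.6 = 280.2 rad/s
For an in-line slider-crank, x = r cosθ + √(L² − r² sin²θ), so v = −rω sinθ·[1 + r cosθ/√(L² − r² sin²θ)].
With r = 0.0137 m, L = 0.0395 m, θ = 123.6°: √(L² − r² sin²θ) = 0.037816 m.
v = −0.0137·280.2·0.83292·[1 + 0.0137·-0.55339/0.037816] = -2.556 m/s.
|v| = 2.556 m/s = 2556 mm/s.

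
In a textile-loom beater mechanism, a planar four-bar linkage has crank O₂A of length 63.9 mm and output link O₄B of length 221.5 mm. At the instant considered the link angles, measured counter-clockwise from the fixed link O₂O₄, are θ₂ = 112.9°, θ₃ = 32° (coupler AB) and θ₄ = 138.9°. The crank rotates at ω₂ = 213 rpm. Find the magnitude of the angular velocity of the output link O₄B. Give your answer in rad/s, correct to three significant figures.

6.64

ω₂ = 22.31 rad/s (from 213 rpm).
Differentiating the loop-closure r₂e^{iθ₂}+r₃e^{iθ₃}=r₁+r₄e^{iθ₄} gives r₂ω₂e^{iθ₂}+r₃ω₃e^{iθ₃}=r₄ω₄e^{iθ₄}.
Eliminating the other unknown: ω₄ = r₂ω₂ sin(θ₂−θ₃) / [r₄ sin(θ₄−θ₃)].
Numerator sine = +0.98741; denominator sine = +0.95681.
Result = 0.0639·22.31·(+0.98741) / (0.2215·(+0.95681)) = +6.6406 rad/s; magnitude 6.6406 rad/s.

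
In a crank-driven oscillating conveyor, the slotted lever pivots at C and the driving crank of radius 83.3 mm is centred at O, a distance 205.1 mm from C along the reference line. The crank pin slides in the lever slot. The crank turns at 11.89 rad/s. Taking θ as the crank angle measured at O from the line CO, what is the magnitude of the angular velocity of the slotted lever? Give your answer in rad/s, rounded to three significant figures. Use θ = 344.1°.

3.39

ω = 11.89 rad/s
Crank pin A relative to C: A = (d + r cosθ, r sinθ); lever angle φ = atan2(r sinθ, d + r cosθ).
Differentiating tanφ: φ̇ = rω(d cosθ + r)/(d² + r² + 2dr cosθ).
d² + r² + 2dr cosθ = |CA|² = 0.0818673 m²;  d cosθ + r = +0.28055 m.
|ω_lever| = |0.0833·11.89·+0.28055| / 0.0818673 = 3.3942 rad/s.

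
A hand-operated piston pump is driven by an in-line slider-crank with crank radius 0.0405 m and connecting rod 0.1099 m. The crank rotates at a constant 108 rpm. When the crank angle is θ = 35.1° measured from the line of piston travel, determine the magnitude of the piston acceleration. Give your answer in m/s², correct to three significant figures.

4.96

ω = 2π·108/60 = 11.31 rad/s
x(θ) = r cosθ + √(L² − r² sin²θ); with ω constant, a = ω²·d²x/dθ².
d²x/dθ² = −r cosθ − r²(cos2θ)/√u − r⁴ sin²2θ/(4u^{3/2}),  u = L² − r² sin²θ = 0.0115357 m².
Substituting r = 0.0405 m, L = 0.1099 m, θ = 35.1°: d²x/dθ² = -0.038789 m.
a = ω²·d²x/dθ² = (11.31)²·(-0.038789) = -4.9615 m/s²;  |a| = 4.9615 m/s².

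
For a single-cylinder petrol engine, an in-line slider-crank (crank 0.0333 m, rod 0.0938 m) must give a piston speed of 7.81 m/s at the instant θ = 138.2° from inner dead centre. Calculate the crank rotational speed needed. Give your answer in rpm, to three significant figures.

4620

For an in-line slider-crank, |v_piston| = rω|sinθ|·[1 + r cosθ/√(L² − r² sin²θ)].
With r = 0.0333 m, L = 0.0938 m, θ = 138.2°: the bracketed kinematic factor |dx/dθ| = 0.01615 m.
ω = v/|dx/dθ| = 7.81/0.01615 = 483.6 rad/s.
N = 60ω/(2π) = 4618 rpm.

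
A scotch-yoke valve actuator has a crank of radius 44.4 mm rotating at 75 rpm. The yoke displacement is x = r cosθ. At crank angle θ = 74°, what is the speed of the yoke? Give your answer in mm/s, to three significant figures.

335

ω = 7.854 rad/s (from 75 rpm).
x = r cosθ ⇒ ẋ = −rω sinθ.
|v| = rω|sinθ| = 0.0444·7.854·|sin 74°| = 0.33521 m/s = 335.21 mm/s.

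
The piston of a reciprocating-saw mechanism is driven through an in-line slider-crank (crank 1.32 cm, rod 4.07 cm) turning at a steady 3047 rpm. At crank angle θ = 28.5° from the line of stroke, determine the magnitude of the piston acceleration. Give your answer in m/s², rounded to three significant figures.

ω = 2π·3047/60 = 319.1 rad/s
x(θ) = r cosθ + √(L² − r² sin²θ); with ω constant, a = ω²·d²x/dθ².
d²x/dθ² = −r cosθ − r²(cos2θ)/√u − r⁴ sin²2θ/(4u^{3/2}),  u = L² − r² sin²θ = 0.00161682 m².
Substituting r = 0.0132 m, L = 0.0407 m, θ = 28.5°: d²x/dθ² = -0.014043 m.
a = ω²·d²x/dθ² = (319.1)²·(-0.014043) = -1429.7 m/s²;  |a| = 1429.7 m/s².

1430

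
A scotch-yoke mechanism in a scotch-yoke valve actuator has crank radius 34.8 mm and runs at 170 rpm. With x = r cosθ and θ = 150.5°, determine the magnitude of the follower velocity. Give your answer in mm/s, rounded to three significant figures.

305

ω = 17.8 rad/s (from 170 rpm).
x = r cosθ ⇒ ẋ = −rω sinθ.
|v| = rω|sinθ| = 0.0348·17.8·|sin 150.5°| = 0.30507 m/s = 305.07 mm/s.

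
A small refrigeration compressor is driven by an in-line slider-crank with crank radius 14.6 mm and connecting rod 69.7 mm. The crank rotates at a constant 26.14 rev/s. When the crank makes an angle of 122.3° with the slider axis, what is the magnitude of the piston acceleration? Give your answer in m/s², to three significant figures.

246

ω = 2π·26.1 = 164.2 rad/s
x(θ) = r cosθ + √(L² − r² sin²θ); with ω constant, a = ω²·d²x/dθ².
d²x/dθ² = −r cosθ − r²(cos2θ)/√u − r⁴ sin²2θ/(4u^{3/2}),  u = L² − r² sin²θ = 0.00470579 m².
Substituting r = 0.0146 m, L = 0.0697 m, θ = 122.3°: d²x/dθ² = +0.0091057 m.
a = ω²·d²x/dθ² = (164.2)²·(+0.0091057) = +245.63 m/s²;  |a| = 245.63 m/s².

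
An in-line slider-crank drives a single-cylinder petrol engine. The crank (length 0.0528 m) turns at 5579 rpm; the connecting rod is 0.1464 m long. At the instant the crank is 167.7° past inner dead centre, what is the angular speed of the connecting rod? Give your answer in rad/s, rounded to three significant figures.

ω = 584.2 rad/s (converted from 5579 rpm).
The rod makes angle φ with the slider axis where L sinφ = r sinθ; differentiating, L cosφ·φ̇ = r ω cosθ.
L cosφ = √(L² − r² sin²θ) = 0.14597 m.
|ω_rod| = r ω |cosθ| / √(L² − r² sin²θ) = 0.0528·584.2·0.97705/0.14597 = 206.48 rad/s.

206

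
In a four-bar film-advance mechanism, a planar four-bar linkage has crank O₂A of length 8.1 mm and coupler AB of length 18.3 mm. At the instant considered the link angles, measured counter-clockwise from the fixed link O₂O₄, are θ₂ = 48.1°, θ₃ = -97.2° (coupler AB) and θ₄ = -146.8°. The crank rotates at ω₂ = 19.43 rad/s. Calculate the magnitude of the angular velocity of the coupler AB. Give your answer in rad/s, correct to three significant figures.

ω₂ = 19.43 rad/s
Differentiating the loop-closure r₂e^{iθ₂}+r₃e^{iθ₃}=r₁+r₄e^{iθ₄} gives r₂ω₂e^{iθ₂}+r₃ω₃e^{iθ₃}=r₄ω₄e^{iθ₄}.
Eliminating the other unknown: ω₃ = r₂ω₂ sin(θ₄−θ₂) / [r₃ sin(θ₃−θ₄)].
Numerator sine = +0.25713; denominator sine = +0.76154.
Result = 0.0081·19.43·(+0.25713) / (0.0183·(+0.76154)) = +2.9038 rad/s; magnitude 2.9038 rad/s.

2.90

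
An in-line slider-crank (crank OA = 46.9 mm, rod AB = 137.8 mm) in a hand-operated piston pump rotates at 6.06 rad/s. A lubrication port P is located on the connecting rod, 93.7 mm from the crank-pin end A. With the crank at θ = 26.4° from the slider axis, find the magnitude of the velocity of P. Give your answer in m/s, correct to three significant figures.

0.173

ω = 6.06 rad/s.  Crank-pin speed |V_A| = rω = 0.28421 m/s, perpendicular to OA.
Rod angle: sinφ = −(r/L) sinθ ⇒ φ = -8.704°; ω_rod = −rω cosθ/√(L²−r²sin²θ) = -1.8689 rad/s.
V_P = V_A + ω_rod × AP, with AP = 0.0937 m along the rod.
Components: V_Px = −rω sinθ − a·ω_rod·sinφ = -0.15287 m/s;  V_Py = rω cosθ + a·ω_rod·cosφ = +0.081471 m/s.
|V_P| = √(V_Px² + V_Py²) = 0.17323 m/s.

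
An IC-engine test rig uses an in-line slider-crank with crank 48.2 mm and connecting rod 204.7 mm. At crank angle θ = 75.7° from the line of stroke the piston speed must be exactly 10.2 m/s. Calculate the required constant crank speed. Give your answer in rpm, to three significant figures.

For an in-line slider-crank, |v_piston| = rω|sinθ|·[1 + r cosθ/√(L² − r² sin²θ)].
With r = 0.0482 m, L = 0.2047 m, θ = 75.7°: the bracketed kinematic factor |dx/dθ| = 0.049497 m.
ω = v/|dx/dθ| = 10.2/0.049497 = 206.07 rad/s.
N = 60ω/(2π) = 1967.9 rpm.

1970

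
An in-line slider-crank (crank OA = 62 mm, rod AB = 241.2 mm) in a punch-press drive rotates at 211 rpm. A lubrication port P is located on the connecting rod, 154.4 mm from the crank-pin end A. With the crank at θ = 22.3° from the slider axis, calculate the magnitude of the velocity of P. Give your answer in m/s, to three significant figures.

0.753

ω = 22.1 rad/s.  Crank-pin speed |V_A| = rω = 1.3699 m/s, perpendicular to OA.
Rod angle: sinφ = −(r/L) sinθ ⇒ φ = -5.597°; ω_rod = −rω cosθ/√(L²−r²sin²θ) = -5.2801 rad/s.
V_P = V_A + ω_rod × AP, with AP = 0.1544 m along the rod.
Components: V_Px = −rω sinθ − a·ω_rod·sinφ = -0.59935 m/s;  V_Py = rω cosθ + a·ω_rod·cosφ = +0.45613 m/s.
|V_P| = √(V_Px² + V_Py²) = 0.75318 m/s.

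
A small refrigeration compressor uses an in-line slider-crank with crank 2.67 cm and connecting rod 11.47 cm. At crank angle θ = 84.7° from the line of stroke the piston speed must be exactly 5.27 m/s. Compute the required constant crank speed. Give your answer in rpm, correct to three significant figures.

1850

For an in-line slider-crank, |v_piston| = rω|sinθ|·[1 + r cosθ/√(L² − r² sin²θ)].
With r = 0.0267 m, L = 0.1147 m, θ = 84.7°: the bracketed kinematic factor |dx/dθ| = 0.027174 m.
ω = v/|dx/dθ| = 5.27/0.027174 = 193.94 rad/s.
N = 60ω/(2π) = 1852 rpm.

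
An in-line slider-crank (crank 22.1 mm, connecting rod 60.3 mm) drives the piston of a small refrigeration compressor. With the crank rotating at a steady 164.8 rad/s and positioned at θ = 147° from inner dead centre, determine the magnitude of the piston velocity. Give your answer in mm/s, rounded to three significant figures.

ω = 164.8 rad/s
For an in-line slider-crank, x = r cosθ + √(L² − r² sin²θ), so v = −rω sinθ·[1 + r cosθ/√(L² − r² sin²θ)].
With r = 0.0221 m, L = 0.0603 m, θ = 147°: √(L² − r² sin²θ) = 0.059086 m.
v = −0.0221·164.8·0.54464·[1 + 0.0221·-0.83867/0.059086] = -1.3614 m/s.
|v| = 1.3614 m/s = 1361.4 mm/s.

1360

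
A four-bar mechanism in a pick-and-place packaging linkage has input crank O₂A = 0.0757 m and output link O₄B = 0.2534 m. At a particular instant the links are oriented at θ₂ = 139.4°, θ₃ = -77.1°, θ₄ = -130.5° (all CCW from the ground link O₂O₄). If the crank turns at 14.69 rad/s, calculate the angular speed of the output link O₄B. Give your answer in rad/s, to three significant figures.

ω₂ = 14.69 rad/s
Differentiating the loop-closure r₂e^{iθ₂}+r₃e^{iθ₃}=r₁+r₄e^{iθ₄} gives r₂ω₂e^{iθ₂}+r₃ω₃e^{iθ₃}=r₄ω₄e^{iθ₄}.
Eliminating the other unknown: ω₄ = r₂ω₂ sin(θ₂−θ₃) / [r₄ sin(θ₄−θ₃)].
Numerator sine = -0.59482; denominator sine = -0.80282.
Result = 0.0757·14.69·(-0.59482) / (0.2534·(-0.80282)) = +3.2515 rad/s; magnitude 3.2515 rad/s.

3.25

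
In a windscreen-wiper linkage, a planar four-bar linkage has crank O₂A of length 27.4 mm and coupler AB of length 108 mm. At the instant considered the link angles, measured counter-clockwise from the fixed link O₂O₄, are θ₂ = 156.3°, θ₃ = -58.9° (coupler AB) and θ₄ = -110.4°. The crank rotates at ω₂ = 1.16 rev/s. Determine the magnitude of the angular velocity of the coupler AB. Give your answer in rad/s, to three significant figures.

ω₂ = 7.288 rad/s (from 1.16 rev/s).
Differentiating the loop-closure r₂e^{iθ₂}+r₃e^{iθ₃}=r₁+r₄e^{iθ₄} gives r₂ω₂e^{iθ₂}+r₃ω₃e^{iθ₃}=r₄ω₄e^{iθ₄}.
Eliminating the other unknown: ω₃ = r₂ω₂ sin(θ₄−θ₂) / [r₃ sin(θ₃−θ₄)].
Numerator sine = +0.99834; denominator sine = +0.78261.
Result = 0.0274·7.288·(+0.99834) / (0.108·(+0.78261)) = +2.3588 rad/s; magnitude 2.3588 rad/s.

2.36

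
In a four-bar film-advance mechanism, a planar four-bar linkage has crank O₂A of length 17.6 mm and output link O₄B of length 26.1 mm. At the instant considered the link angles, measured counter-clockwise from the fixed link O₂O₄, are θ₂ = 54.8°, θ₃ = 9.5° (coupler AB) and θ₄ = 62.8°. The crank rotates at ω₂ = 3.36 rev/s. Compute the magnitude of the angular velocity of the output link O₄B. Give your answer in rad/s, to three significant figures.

12.6

ω₂ = 21.11 rad/s (from 3.36 rev/s).
Differentiating the loop-closure r₂e^{iθ₂}+r₃e^{iθ₃}=r₁+r₄e^{iθ₄} gives r₂ω₂e^{iθ₂}+r₃ω₃e^{iθ₃}=r₄ω₄e^{iθ₄}.
Eliminating the other unknown: ω₄ = r₂ω₂ sin(θ₂−θ₃) / [r₄ sin(θ₄−θ₃)].
Numerator sine = +0.71080; denominator sine = +0.80178.
Result = 0.0176·21.11·(+0.71080) / (0.0261·(+0.80178)) = +12.621 rad/s; magnitude 12.621 rad/s.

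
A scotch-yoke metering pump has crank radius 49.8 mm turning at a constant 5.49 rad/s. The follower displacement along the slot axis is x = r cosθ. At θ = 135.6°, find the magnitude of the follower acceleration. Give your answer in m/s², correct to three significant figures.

ω = 5.49 rad/s
x = r cosθ ⇒ ẍ = −rω² cosθ (ω constant).
|a| = rω²|cosθ| = 0.0498·(5.49)²·|cos 135.6°| = 1.0724 m/s².

1.07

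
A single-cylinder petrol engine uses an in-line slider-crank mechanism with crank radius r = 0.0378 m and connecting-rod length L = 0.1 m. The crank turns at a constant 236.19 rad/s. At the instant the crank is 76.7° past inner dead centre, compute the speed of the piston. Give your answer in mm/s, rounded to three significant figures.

9500

ω = 236.2 rad/s
For an in-line slider-crank, x = r cosθ + √(L² − r² sin²θ), so v = −rω sinθ·[1 + r cosθ/√(L² − r² sin²θ)].
With r = 0.0378 m, L = 0.1 m, θ = 76.7°: √(L² − r² sin²θ) = 0.092988 m.
v = −0.0378·236.2·0.97318·[1 + 0.0378·0.23005/0.092988] = -9.501 m/s.
|v| = 9.501 m/s = 9501 mm/s.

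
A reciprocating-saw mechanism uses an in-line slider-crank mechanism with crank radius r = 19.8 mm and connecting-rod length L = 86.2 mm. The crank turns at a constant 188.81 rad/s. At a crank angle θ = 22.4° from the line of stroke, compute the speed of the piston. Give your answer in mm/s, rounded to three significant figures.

ω = 188.8 rad/s
For an in-line slider-crank, x = r cosθ + √(L² − r² sin²θ), so v = −rω sinθ·[1 + r cosθ/√(L² − r² sin²θ)].
With r = 0.0198 m, L = 0.0862 m, θ = 22.4°: √(L² − r² sin²θ) = 0.085869 m.
v = −0.0198·188.8·0.38107·[1 + 0.0198·0.92455/0.085869] = -1.7283 m/s.
|v| = 1.7283 m/s = 1728.3 mm/s.

1730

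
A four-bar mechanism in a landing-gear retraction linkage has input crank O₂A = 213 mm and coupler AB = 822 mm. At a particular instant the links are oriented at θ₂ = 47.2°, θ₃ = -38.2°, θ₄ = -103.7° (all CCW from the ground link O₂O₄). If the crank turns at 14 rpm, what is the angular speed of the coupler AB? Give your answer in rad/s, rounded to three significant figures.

0.203

ω₂ = 1.466 rad/s (from 14 rpm).
Differentiating the loop-closure r₂e^{iθ₂}+r₃e^{iθ₃}=r₁+r₄e^{iθ₄} gives r₂ω₂e^{iθ₂}+r₃ω₃e^{iθ₃}=r₄ω₄e^{iθ₄}.
Eliminating the other unknown: ω₃ = r₂ω₂ sin(θ₄−θ₂) / [r₃ sin(θ₃−θ₄)].
Numerator sine = -0.48634; denominator sine = +0.90996.
Result = 0.213·1.466·(-0.48634) / (0.822·(+0.90996)) = -0.20304 rad/s; magnitude 0.20304 rad/s.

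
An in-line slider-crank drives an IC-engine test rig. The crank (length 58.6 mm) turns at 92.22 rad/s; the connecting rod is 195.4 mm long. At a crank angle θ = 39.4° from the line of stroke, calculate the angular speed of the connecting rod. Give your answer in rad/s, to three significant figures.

ω = 92.22 rad/s
The rod makes angle φ with the slider axis where L sinφ = r sinθ; differentiating, L cosφ·φ̇ = r ω cosθ.
L cosφ = √(L² − r² sin²θ) = 0.19183 m.
|ω_rod| = r ω |cosθ| / √(L² − r² sin²θ) = 0.0586·92.22·0.77273/0.19183 = 21.769 rad/s.

21.8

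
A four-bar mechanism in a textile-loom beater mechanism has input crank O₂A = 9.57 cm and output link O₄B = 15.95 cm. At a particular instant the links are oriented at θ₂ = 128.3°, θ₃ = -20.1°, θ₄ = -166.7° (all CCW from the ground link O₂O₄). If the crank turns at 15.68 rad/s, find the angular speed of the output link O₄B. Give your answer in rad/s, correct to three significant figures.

8.96

ω₂ = 15.68 rad/s
Differentiating the loop-closure r₂e^{iθ₂}+r₃e^{iθ₃}=r₁+r₄e^{iθ₄} gives r₂ω₂e^{iθ₂}+r₃ω₃e^{iθ₃}=r₄ω₄e^{iθ₄}.
Eliminating the other unknown: ω₄ = r₂ω₂ sin(θ₂−θ₃) / [r₄ sin(θ₄−θ₃)].
Numerator sine = +0.52399; denominator sine = -0.55048.
Result = 0.0957·15.68·(+0.52399) / (0.1595·(-0.55048)) = -8.9552 rad/s; magnitude 8.9552 rad/s.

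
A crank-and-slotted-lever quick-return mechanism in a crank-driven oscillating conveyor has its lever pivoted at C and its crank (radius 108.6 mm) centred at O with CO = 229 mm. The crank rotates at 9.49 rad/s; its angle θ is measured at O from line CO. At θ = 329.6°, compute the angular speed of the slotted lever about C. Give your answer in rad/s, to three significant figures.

2.94

ω = 9.49 rad/s
Crank pin A relative to C: A = (d + r cosθ, r sinθ); lever angle φ = atan2(r sinθ, d + r cosθ).
Differentiating tanφ: φ̇ = rω(d cosθ + r)/(d² + r² + 2dr cosθ).
d² + r² + 2dr cosθ = |CA|² = 0.107135 m²;  d cosθ + r = +0.30612 m.
|ω_lever| = |0.1086·9.49·+0.30612| / 0.107135 = 2.9448 rad/s.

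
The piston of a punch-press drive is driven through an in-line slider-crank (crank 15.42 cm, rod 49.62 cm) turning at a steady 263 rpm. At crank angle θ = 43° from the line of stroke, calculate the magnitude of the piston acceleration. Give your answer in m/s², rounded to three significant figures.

ω = 2π·263/60 = 27.54 rad/s
x(θ) = r cosθ + √(L² − r² sin²θ); with ω constant, a = ω²·d²x/dθ².
d²x/dθ² = −r cosθ − r²(cos2θ)/√u − r⁴ sin²2θ/(4u^{3/2}),  u = L² − r² sin²θ = 0.235155 m².
Substituting r = 0.1542 m, L = 0.4962 m, θ = 43°: d²x/dθ² = -0.11743 m.
a = ω²·d²x/dθ² = (27.54)²·(-0.11743) = -89.072 m/s²;  |a| = 89.072 m/s².

89.1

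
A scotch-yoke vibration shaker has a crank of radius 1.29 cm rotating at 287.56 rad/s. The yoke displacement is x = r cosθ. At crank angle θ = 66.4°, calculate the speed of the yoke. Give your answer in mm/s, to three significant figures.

3400

ω = 287.6 rad/s
x = r cosθ ⇒ ẋ = −rω sinθ.
|v| = rω|sinθ| = 0.0129·287.6·|sin 66.4°| = 3.3993 m/s = 3399.3 mm/s.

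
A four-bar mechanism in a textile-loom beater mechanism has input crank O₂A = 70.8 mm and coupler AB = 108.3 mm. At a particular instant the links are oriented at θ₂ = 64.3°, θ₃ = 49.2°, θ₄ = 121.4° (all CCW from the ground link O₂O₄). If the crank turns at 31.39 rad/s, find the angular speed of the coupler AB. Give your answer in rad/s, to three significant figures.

ω₂ = 31.39 rad/s
Differentiating the loop-closure r₂e^{iθ₂}+r₃e^{iθ₃}=r₁+r₄e^{iθ₄} gives r₂ω₂e^{iθ₂}+r₃ω₃e^{iθ₃}=r₄ω₄e^{iθ₄}.
Eliminating the other unknown: ω₃ = r₂ω₂ sin(θ₄−θ₂) / [r₃ sin(θ₃−θ₄)].
Numerator sine = +0.83962; denominator sine = -0.95213.
Result = 0.0708·31.39·(+0.83962) / (0.1083·(-0.95213)) = -18.096 rad/s; magnitude 18.096 rad/s.

18.1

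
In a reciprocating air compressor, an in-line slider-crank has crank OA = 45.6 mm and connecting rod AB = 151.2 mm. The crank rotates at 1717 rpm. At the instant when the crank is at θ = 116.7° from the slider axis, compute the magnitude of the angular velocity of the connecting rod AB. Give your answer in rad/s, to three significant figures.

ω = 179.8 rad/s (converted from 1717 rpm).
The rod makes angle φ with the slider axis where L sinφ = r sinθ; differentiating, L cosφ·φ̇ = r ω cosθ.
L cosφ = √(L² − r² sin²θ) = 0.14561 m.
|ω_rod| = r ω |cosθ| / √(L² − r² sin²θ) = 0.0456·179.8·0.44932/0.14561 = 25.301 rad/s.

25.3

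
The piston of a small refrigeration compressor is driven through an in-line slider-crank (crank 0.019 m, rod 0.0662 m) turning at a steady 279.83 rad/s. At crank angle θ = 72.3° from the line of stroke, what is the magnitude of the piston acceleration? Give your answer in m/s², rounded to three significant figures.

ω = 279.8 rad/s
x(θ) = r cosθ + √(L² − r² sin²θ); with ω constant, a = ω²·d²x/dθ².
d²x/dθ² = −r cosθ − r²(cos2θ)/√u − r⁴ sin²2θ/(4u^{3/2}),  u = L² − r² sin²θ = 0.00405481 m².
Substituting r = 0.019 m, L = 0.0662 m, θ = 72.3°: d²x/dθ² = -0.0011978 m.
a = ω²·d²x/dθ² = (279.8)²·(-0.0011978) = -93.797 m/s²;  |a| = 93.797 m/s².

93.8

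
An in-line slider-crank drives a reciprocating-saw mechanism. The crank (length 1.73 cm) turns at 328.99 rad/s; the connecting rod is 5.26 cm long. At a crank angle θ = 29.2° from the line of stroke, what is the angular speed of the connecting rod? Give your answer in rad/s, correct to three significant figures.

ω = 329 rad/s
The rod makes angle φ with the slider axis where L sinφ = r sinθ; differentiating, L cosφ·φ̇ = r ω cosθ.
L cosφ = √(L² − r² sin²θ) = 0.051918 m.
|ω_rod| = r ω |cosθ| / √(L² − r² sin²θ) = 0.0173·329·0.87292/0.051918 = 95.694 rad/s.

95.7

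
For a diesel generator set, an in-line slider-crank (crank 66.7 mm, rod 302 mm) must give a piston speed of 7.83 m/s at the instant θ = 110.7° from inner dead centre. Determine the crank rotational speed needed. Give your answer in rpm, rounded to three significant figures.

For an in-line slider-crank, |v_piston| = rω|sinθ|·[1 + r cosθ/√(L² − r² sin²θ)].
With r = 0.0667 m, L = 0.302 m, θ = 110.7°: the bracketed kinematic factor |dx/dθ| = 0.057416 m.
ω = v/|dx/dθ| = 7.83/0.057416 = 136.37 rad/s.
N = 60ω/(2π) = 1302.3 rpm.

1300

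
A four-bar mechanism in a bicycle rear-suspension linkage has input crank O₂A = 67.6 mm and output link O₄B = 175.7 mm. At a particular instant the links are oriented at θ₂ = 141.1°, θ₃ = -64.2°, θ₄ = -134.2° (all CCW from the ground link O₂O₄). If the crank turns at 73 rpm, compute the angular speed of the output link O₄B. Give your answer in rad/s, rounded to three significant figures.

1.34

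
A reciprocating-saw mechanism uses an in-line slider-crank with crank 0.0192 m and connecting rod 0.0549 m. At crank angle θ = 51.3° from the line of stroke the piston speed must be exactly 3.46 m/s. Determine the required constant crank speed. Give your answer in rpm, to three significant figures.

For an in-line slider-crank, |v_piston| = rω|sinθ|·[1 + r cosθ/√(L² − r² sin²θ)].
With r = 0.0192 m, L = 0.0549 m, θ = 51.3°: the bracketed kinematic factor |dx/dθ| = 0.01839 m.
ω = v/|dx/dθ| = 3.46/0.01839 = 188.14 rad/s.
N = 60ω/(2π) = 1796.6 rpm.

1800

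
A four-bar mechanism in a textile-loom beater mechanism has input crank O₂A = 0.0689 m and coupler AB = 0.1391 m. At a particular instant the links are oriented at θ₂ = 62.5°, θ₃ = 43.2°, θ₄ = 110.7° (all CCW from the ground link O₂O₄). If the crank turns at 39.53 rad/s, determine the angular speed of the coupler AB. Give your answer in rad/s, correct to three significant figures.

ω₂ = 39.53 rad/s
Differentiating the loop-closure r₂e^{iθ₂}+r₃e^{iθ₃}=r₁+r₄e^{iθ₄} gives r₂ω₂e^{iθ₂}+r₃ω₃e^{iθ₃}=r₄ω₄e^{iθ₄}.
Eliminating the other unknown: ω₃ = r₂ω₂ sin(θ₄−θ₂) / [r₃ sin(θ₃−θ₄)].
Numerator sine = +0.74548; denominator sine = -0.92388.
Result = 0.0689·39.53·(+0.74548) / (0.1391·(-0.92388)) = -15.799 rad/s; magnitude 15.799 rad/s.

15.8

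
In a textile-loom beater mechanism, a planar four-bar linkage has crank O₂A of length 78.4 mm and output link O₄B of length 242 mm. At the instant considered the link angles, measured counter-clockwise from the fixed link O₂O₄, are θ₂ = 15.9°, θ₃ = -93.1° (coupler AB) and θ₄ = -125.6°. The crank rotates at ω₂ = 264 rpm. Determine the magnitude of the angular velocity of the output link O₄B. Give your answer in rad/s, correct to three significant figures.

15.8

ω₂ = 27.65 rad/s (from 264 rpm).
Differentiating the loop-closure r₂e^{iθ₂}+r₃e^{iθ₃}=r₁+r₄e^{iθ₄} gives r₂ω₂e^{iθ₂}+r₃ω₃e^{iθ₃}=r₄ω₄e^{iθ₄}.
Eliminating the other unknown: ω₄ = r₂ω₂ sin(θ₂−θ₃) / [r₄ sin(θ₄−θ₃)].
Numerator sine = +0.94552; denominator sine = -0.53730.
Result = 0.0784·27.65·(+0.94552) / (0.242·(-0.53730)) = -15.761 rad/s; magnitude 15.761 rad/s.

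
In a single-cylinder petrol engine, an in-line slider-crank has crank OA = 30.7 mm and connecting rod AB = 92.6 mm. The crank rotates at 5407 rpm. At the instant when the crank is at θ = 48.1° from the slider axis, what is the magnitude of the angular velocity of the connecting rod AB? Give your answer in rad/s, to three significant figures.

ω = 566.2 rad/s (converted from 5407 rpm).
The rod makes angle φ with the slider axis where L sinφ = r sinθ; differentiating, L cosφ·φ̇ = r ω cosθ.
L cosφ = √(L² − r² sin²θ) = 0.089736 m.
|ω_rod| = r ω |cosθ| / √(L² − r² sin²θ) = 0.0307·566.2·0.66783/0.089736 = 129.37 rad/s.

129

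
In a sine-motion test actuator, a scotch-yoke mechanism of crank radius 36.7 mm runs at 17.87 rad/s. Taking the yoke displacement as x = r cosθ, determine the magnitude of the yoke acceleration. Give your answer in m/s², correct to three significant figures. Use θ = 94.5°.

ω = 17.87 rad/s
x = r cosθ ⇒ ẍ = −rω² cosθ (ω constant).
|a| = rω²|cosθ| = 0.0367·(17.87)²·|cos 94.5°| = 0.91951 m/s².

0.920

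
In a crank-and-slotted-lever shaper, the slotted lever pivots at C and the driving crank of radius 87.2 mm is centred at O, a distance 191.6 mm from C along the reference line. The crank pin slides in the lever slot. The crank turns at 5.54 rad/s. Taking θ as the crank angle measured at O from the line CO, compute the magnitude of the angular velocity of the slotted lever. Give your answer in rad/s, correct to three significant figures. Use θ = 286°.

ω = 5.54 rad/s
Crank pin A relative to C: A = (d + r cosθ, r sinθ); lever angle φ = atan2(r sinθ, d + r cosθ).
Differentiating tanφ: φ̇ = rω(d cosθ + r)/(d² + r² + 2dr cosθ).
d² + r² + 2dr cosθ = |CA|² = 0.0535248 m²;  d cosθ + r = +0.14001 m.
|ω_lever| = |0.0872·5.54·+0.14001| / 0.0535248 = 1.2637 rad/s.

1.26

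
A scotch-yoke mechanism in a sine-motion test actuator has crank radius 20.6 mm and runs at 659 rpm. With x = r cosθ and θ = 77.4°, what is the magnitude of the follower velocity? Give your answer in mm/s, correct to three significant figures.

1390

ω = 69.01 rad/s (from 659 rpm).
x = r cosθ ⇒ ẋ = −rω sinθ.
|v| = rω|sinθ| = 0.0206·69.01·|sin 77.4°| = 1.3874 m/s = 1387.4 mm/s.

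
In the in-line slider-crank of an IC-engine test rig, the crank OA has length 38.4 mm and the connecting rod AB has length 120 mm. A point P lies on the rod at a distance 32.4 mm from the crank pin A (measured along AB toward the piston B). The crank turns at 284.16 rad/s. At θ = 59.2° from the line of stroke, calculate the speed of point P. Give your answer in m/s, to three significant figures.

10.6

ω = 284.2 rad/s.  Crank-pin speed |V_A| = rω = 10.912 m/s, perpendicular to OA.
Rod angle: sinφ = −(r/L) sinθ ⇒ φ = -15.954°; ω_rod = −rω cosθ/√(L²−r²sin²θ) = -48.426 rad/s.
V_P = V_A + ω_rod × AP, with AP = 0.0324 m along the rod.
Components: V_Px = −rω sinθ − a·ω_rod·sinφ = -9.804 m/s;  V_Py = rω cosθ + a·ω_rod·cosφ = +4.0787 m/s.
|V_P| = √(V_Px² + V_Py²) = 10.619 m/s.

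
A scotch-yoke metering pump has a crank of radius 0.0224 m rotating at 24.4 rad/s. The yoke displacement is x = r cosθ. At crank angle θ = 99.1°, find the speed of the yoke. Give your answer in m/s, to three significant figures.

0.540

ω = 24.4 rad/s
x = r cosθ ⇒ ẋ = −rω sinθ.
|v| = rω|sinθ| = 0.0224·24.4·|sin 99.1°| = 0.53968 m/s.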